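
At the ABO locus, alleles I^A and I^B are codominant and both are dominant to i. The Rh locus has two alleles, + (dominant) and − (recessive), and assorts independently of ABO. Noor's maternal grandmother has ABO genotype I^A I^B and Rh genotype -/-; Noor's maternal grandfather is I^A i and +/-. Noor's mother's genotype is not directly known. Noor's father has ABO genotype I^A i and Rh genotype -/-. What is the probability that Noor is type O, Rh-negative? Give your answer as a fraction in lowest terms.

Noor's mother's ABO genotype from I^A I^B × I^A i: 1/4 I^A I^A, 1/4 I^A I^B, 1/4 I^A i, 1/4 I^B i.
Crossing each possibility with the father I^A i and summing P(type O): 1/4·0 + 1/4·0 + 1/4·1/4 + 1/4·1/4 = 1/8.
Similarly for Rh via the mother's Rh distribution: P(Rh-) = 3/4.
Independent loci: 1/8 × 3/4 = 3/32.

3/32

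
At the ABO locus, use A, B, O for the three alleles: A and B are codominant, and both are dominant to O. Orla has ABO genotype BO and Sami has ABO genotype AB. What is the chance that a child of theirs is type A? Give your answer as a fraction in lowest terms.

ABO cross BO × AB → offspring phenotypes: 1/4 A, 1/2 B, 1/4 AB.
So P(type A) = 1/4.

1/4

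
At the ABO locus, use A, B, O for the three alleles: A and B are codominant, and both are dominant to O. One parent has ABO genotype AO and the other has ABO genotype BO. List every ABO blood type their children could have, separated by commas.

O, A, B, AB

Gametes from AO × BO give offspring ABO genotypes AB, AO, BO, OO, i.e. phenotypes O, A, B, AB.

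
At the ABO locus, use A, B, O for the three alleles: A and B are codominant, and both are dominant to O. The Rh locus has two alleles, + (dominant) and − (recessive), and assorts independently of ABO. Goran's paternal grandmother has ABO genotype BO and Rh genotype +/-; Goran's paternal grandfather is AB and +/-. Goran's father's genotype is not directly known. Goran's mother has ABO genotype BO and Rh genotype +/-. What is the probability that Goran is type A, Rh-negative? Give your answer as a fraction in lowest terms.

1/32

Goran's father's ABO genotype from BO × AB: 1/4 AB, 1/4 AO, 1/4 BB, 1/4 BO.
Crossing each possibility with the mother BO and summing P(type A): 1/4·1/4 + 1/4·1/4 + 1/4·0 + 1/4·0 = 1/8.
Similarly for Rh via the father's Rh distribution: P(Rh-) = 1/4.
Independent loci: 1/8 × 1/4 = 1/32.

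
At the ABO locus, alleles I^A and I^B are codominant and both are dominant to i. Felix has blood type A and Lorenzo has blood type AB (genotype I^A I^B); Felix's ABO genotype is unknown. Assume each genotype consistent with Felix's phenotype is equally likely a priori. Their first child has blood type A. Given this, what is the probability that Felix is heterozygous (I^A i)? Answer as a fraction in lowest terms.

Possible genotypes: Felix ∈ {I^A I^A, I^A i}; Lorenzo ∈ {I^A I^B}.
Weight each parental genotype pair by prior × P(type-A child):
  I^A I^A × I^A I^B: posterior weight 1/2.
  I^A i × I^A I^B: posterior weight 1/2.
Sum the posterior weight over pairs where Felix is I^A i: 1/2.

1/2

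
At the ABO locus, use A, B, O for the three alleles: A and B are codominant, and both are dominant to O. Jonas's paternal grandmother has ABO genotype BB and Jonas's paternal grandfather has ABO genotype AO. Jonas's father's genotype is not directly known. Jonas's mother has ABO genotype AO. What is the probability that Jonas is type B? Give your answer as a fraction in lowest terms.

1/4

Jonas's father's ABO genotype from BB × AO: 1/2 AB, 1/2 BO.
Crossing each possibility with the mother AO and summing P(type B): 1/2·1/4 + 1/2·1/4 = 1/4.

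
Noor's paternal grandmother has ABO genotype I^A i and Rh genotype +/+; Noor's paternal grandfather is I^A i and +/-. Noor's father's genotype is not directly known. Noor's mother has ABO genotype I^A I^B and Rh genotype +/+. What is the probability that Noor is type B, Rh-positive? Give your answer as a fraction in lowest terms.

1/4

Noor's father's ABO genotype from I^A i × I^A i: 1/4 I^A I^A, 1/2 I^A i, 1/4 i i.
Crossing each possibility with the mother I^A I^B and summing P(type B): 1/4·0 + 1/2·1/4 + 1/4·1/2 = 1/4.
Similarly for Rh via the father's Rh distribution: P(Rh+) = 1.
Independent loci: 1/4 × 1 = 1/4.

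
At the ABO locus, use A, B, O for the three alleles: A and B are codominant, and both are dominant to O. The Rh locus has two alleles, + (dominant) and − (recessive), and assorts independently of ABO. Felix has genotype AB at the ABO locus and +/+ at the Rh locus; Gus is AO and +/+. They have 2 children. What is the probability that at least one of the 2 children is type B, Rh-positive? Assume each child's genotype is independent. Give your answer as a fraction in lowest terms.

ABO cross AB × AO → 1/2 A, 1/4 B, 1/4 AB.
Rh cross +/+ × +/+ → 1 Rh+; so P(type B, Rh-positive) = 1/4 × 1 = 1/4 per child.
P(none) = (3/4)^2 = 9/16; P(at least one) = 1 − 9/16 = 7/16.

7/16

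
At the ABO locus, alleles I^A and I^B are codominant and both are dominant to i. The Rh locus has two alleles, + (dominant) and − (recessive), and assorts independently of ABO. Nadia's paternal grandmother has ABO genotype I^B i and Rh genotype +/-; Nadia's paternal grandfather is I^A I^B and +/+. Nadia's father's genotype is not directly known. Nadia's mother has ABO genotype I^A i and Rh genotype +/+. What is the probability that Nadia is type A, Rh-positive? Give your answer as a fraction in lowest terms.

Nadia's father's ABO genotype from I^B i × I^A I^B: 1/4 I^A I^B, 1/4 I^A i, 1/4 I^B I^B, 1/4 I^B i.
Crossing each possibility with the mother I^A i and summing P(type A): 1/4·1/2 + 1/4·3/4 + 1/4·0 + 1/4·1/4 = 3/8.
Similarly for Rh via the father's Rh distribution: P(Rh+) = 1.
Independent loci: 3/8 × 1 = 3/8.

3/8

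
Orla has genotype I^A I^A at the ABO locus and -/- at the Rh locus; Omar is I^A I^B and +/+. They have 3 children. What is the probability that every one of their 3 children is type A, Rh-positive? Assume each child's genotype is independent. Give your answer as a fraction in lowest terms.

ABO cross I^A I^A × I^A I^B → 1/2 A, 1/2 AB.
Rh cross -/- × +/+ → 1 Rh+; so P(type A, Rh-positive) = 1/2 × 1 = 1/2 per child.
All 3 independent: (1/2)^3 = 1/8.

1/8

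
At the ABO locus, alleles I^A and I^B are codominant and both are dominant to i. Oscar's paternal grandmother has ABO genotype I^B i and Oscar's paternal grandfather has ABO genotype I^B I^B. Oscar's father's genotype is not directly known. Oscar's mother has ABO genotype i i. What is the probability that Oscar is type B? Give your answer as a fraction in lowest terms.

3/4

Oscar's father's ABO genotype from I^B i × I^B I^B: 1/2 I^B I^B, 1/2 I^B i.
Crossing each possibility with the mother i i and summing P(type B): 1/2·1 + 1/2·1/2 = 3/4.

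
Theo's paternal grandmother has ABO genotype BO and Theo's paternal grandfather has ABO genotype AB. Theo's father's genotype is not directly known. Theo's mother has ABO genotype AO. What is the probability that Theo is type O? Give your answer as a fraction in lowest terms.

Theo's father's ABO genotype from BO × AB: 1/4 AB, 1/4 AO, 1/4 BB, 1/4 BO.
Crossing each possibility with the mother AO and summing P(type O): 1/4·0 + 1/4·1/4 + 1/4·0 + 1/4·1/4 = 1/8.

1/8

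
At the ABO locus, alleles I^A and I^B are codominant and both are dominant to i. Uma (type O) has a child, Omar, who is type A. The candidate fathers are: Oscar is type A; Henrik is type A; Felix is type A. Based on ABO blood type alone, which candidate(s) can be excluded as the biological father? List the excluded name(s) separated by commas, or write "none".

none

A candidate is excluded only if no genotype consistent with his phenotype could produce a type A child with a type O mother.
Every candidate has at least one consistent genotype combination, so none can be excluded.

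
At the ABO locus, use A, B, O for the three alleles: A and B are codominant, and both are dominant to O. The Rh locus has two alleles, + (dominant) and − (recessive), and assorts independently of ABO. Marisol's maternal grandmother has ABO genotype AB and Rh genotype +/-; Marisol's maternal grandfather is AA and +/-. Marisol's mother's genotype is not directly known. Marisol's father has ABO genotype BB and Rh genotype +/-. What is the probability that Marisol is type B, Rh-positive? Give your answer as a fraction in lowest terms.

Marisol's mother's ABO genotype from AB × AA: 1/2 AA, 1/2 AB.
Crossing each possibility with the father BB and summing P(type B): 1/2·0 + 1/2·1/2 = 1/4.
Similarly for Rh via the mother's Rh distribution: P(Rh+) = 3/4.
Independent loci: 1/4 × 3/4 = 3/16.

3/16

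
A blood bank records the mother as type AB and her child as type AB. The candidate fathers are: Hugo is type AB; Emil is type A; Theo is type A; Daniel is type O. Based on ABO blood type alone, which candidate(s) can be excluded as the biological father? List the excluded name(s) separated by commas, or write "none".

A candidate is excluded only if no genotype consistent with his phenotype could produce a type AB child with a type AB mother.
Daniel (type O): no genotype consistent with that phenotype can produce a type-AB child with a type-AB mother.

Daniel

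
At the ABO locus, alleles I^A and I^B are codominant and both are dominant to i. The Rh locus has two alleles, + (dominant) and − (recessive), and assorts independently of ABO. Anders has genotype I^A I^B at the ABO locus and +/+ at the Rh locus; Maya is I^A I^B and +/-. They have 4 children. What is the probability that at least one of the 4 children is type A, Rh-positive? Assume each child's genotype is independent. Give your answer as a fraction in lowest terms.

175/256

ABO cross I^A I^B × I^A I^B → 1/4 A, 1/4 B, 1/2 AB.
Rh cross +/+ × +/- → 1 Rh+; so P(type A, Rh-positive) = 1/4 × 1 = 1/4 per child.
P(none) = (3/4)^4 = 81/256; P(at least one) = 1 − 81/256 = 175/256.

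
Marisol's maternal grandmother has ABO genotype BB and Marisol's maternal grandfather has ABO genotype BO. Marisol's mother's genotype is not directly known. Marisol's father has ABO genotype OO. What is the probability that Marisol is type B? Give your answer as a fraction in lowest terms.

3/4

Marisol's mother's ABO genotype from BB × BO: 1/2 BB, 1/2 BO.
Crossing each possibility with the father OO and summing P(type B): 1/2·1 + 1/2·1/2 = 3/4.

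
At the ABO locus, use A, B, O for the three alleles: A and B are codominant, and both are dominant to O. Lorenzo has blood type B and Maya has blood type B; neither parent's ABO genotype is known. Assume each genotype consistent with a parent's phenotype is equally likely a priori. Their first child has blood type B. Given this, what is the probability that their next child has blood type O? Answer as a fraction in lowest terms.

Possible genotypes: Lorenzo ∈ {BB, BO}; Maya ∈ {BB, BO}.
Weight each parental genotype pair by prior × P(type-B child):
  BB × BB: posterior weight 4/15; P(next child type O) = 0.
  BB × BO: posterior weight 4/15; P(next child type O) = 0.
  BO × BB: posterior weight 4/15; P(next child type O) = 0.
  BO × BO: posterior weight 1/5; P(next child type O) = 1/4.
Weighted sum = 1/20.

1/20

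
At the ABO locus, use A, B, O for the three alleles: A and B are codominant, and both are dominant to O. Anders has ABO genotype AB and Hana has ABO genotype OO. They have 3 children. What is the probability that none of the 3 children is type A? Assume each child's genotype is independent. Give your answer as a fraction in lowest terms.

1/8

ABO cross AB × OO → 1/2 A, 1/2 B.
So P(type A) = 1/2 per child.
P(not type A) = 1/2 for one child; (1/2)^3 = 1/8.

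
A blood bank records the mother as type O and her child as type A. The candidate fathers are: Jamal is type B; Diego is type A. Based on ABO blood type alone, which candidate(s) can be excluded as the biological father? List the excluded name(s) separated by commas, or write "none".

A candidate is excluded only if no genotype consistent with his phenotype could produce a type A child with a type O mother.
Jamal (type B): no genotype consistent with that phenotype can produce a type-A child with a type-O mother.

Jamal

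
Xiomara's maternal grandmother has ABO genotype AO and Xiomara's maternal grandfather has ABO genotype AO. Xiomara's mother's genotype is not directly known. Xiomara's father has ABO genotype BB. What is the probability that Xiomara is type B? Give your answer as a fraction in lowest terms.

1/2

Xiomara's mother's ABO genotype from AO × AO: 1/4 AA, 1/2 AO, 1/4 OO.
Crossing each possibility with the father BB and summing P(type B): 1/4·0 + 1/2·1/2 + 1/4·1 = 1/2.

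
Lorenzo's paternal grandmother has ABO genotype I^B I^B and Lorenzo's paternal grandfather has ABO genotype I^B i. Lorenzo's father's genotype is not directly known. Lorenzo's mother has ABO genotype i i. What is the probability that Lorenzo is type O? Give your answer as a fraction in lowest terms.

Lorenzo's father's ABO genotype from I^B I^B × I^B i: 1/2 I^B I^B, 1/2 I^B i.
Crossing each possibility with the mother i i and summing P(type O): 1/2·0 + 1/2·1/2 = 1/4.

1/4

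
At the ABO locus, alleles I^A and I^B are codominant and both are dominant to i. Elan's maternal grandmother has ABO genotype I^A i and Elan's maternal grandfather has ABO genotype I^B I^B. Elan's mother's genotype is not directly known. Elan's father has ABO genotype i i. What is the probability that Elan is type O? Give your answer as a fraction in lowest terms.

1/4

Elan's mother's ABO genotype from I^A i × I^B I^B: 1/2 I^A I^B, 1/2 I^B i.
Crossing each possibility with the father i i and summing P(type O): 1/2·0 + 1/2·1/2 = 1/4.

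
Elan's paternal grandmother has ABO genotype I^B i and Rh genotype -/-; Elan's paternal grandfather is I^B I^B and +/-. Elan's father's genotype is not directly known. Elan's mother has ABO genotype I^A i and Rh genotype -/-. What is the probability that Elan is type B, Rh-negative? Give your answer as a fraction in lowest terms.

Elan's father's ABO genotype from I^B i × I^B I^B: 1/2 I^B I^B, 1/2 I^B i.
Crossing each possibility with the mother I^A i and summing P(type B): 1/2·1/2 + 1/2·1/4 = 3/8.
Similarly for Rh via the father's Rh distribution: P(Rh-) = 3/4.
Independent loci: 3/8 × 3/4 = 9/32.

9/32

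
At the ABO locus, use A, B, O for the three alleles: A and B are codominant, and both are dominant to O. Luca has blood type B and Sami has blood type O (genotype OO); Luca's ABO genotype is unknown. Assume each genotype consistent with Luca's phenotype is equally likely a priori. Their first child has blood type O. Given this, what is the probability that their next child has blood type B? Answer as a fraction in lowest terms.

1/2

Possible genotypes: Luca ∈ {BB, BO}; Sami ∈ {OO}.
Weight each parental genotype pair by prior × P(type-O child):
  BO × OO: posterior weight 1; P(next child type B) = 1/2.
Weighted sum = 1/2.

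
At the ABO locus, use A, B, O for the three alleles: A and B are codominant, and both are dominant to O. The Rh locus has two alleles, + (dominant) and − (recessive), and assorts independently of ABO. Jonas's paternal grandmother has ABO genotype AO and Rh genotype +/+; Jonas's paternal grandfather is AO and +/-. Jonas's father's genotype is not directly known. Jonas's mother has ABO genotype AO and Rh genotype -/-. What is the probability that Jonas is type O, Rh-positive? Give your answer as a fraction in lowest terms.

Jonas's father's ABO genotype from AO × AO: 1/4 AA, 1/2 AO, 1/4 OO.
Crossing each possibility with the mother AO and summing P(type O): 1/4·0 + 1/2·1/4 + 1/4·1/2 = 1/4.
Similarly for Rh via the father's Rh distribution: P(Rh+) = 3/4.
Independent loci: 1/4 × 3/4 = 3/16.

3/16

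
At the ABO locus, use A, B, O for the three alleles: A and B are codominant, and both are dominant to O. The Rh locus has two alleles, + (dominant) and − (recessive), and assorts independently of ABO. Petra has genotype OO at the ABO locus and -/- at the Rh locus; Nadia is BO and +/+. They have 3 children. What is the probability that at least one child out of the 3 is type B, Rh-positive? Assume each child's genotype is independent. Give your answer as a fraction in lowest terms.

7/8

ABO cross OO × BO → 1/2 O, 1/2 B.
Rh cross -/- × +/+ → 1 Rh+; so P(type B, Rh-positive) = 1/2 × 1 = 1/2 per child.
P(none) = (1/2)^3 = 1/8; P(at least one) = 1 − 1/8 = 7/8.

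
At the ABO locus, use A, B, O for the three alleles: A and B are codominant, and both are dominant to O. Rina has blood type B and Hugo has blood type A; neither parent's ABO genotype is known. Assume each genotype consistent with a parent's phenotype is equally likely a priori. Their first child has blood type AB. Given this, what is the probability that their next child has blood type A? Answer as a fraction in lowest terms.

Possible genotypes: Rina ∈ {BB, BO}; Hugo ∈ {AA, AO}.
Weight each parental genotype pair by prior × P(type-AB child):
  BB × AA: posterior weight 4/9; P(next child type A) = 0.
  BB × AO: posterior weight 2/9; P(next child type A) = 0.
  BO × AA: posterior weight 2/9; P(next child type A) = 1/2.
  BO × AO: posterior weight 1/9; P(next child type A) = 1/4.
Weighted sum = 5/36.

5/36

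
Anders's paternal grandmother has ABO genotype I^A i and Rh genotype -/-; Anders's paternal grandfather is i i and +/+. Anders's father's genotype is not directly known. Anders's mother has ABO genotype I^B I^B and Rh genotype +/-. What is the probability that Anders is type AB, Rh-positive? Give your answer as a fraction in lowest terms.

Anders's father's ABO genotype from I^A i × i i: 1/2 I^A i, 1/2 i i.
Crossing each possibility with the mother I^B I^B and summing P(type AB): 1/2·1/2 + 1/2·0 = 1/4.
Similarly for Rh via the father's Rh distribution: P(Rh+) = 3/4.
Independent loci: 1/4 × 3/4 = 3/16.

3/16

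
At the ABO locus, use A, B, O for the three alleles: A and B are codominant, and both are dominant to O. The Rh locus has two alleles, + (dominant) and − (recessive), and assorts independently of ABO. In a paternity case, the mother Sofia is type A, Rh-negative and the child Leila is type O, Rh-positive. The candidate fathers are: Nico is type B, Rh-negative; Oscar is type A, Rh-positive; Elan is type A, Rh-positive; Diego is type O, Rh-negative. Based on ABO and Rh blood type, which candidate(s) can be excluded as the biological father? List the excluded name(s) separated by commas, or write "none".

Nico, Diego

A candidate is excluded only if no genotype consistent with his phenotype could produce a type O, Rh-positive child with a type A, Rh-negative mother.
Nico (type B, Rh-): no genotype consistent with that phenotype can produce a type-O Rh+ child with a type-A mother.
Diego (type O, Rh-): no genotype consistent with that phenotype can produce a type-O Rh+ child with a type-A mother.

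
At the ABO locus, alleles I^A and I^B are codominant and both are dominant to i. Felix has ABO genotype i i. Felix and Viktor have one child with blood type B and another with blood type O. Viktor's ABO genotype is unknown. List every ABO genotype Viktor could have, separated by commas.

I^B i

For each candidate genotype of Viktor, check whether crossing it with i i can produce every observed child phenotype.
  I^A I^A → possible child types {A} ✗
  I^A I^B → possible child types {A, B} ✗
  I^A i → possible child types {O, A} ✗
  I^B I^B → possible child types {B} ✗
  I^B i → possible child types {O, B} ✓
  i i → possible child types {O} ✗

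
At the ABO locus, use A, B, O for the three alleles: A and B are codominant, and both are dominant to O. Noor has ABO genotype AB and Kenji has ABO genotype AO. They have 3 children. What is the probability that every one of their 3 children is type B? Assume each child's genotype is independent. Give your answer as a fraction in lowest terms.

1/64

ABO cross AB × AO → 1/2 A, 1/4 B, 1/4 AB.
So P(type B) = 1/4 per child.
All 3 independent: (1/4)^3 = 1/64.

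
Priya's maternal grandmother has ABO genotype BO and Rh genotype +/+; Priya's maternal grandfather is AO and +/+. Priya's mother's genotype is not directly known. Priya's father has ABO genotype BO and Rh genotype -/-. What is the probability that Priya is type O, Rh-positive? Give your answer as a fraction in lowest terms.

Priya's mother's ABO genotype from BO × AO: 1/4 AB, 1/4 AO, 1/4 BO, 1/4 OO.
Crossing each possibility with the father BO and summing P(type O): 1/4·0 + 1/4·1/4 + 1/4·1/4 + 1/4·1/2 = 1/4.
Similarly for Rh via the mother's Rh distribution: P(Rh+) = 1.
Independent loci: 1/4 × 1 = 1/4.

1/4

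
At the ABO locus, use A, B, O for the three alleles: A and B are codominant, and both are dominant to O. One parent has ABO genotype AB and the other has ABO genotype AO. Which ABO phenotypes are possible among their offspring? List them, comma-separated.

A, B, AB

Gametes from AB × AO give offspring ABO genotypes AA, AB, AO, BO, i.e. phenotypes A, B, AB.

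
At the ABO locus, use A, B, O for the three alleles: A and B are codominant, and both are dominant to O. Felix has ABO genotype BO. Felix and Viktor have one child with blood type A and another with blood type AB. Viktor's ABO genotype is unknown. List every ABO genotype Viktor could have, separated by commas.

For each candidate genotype of Viktor, check whether crossing it with BO can produce every observed child phenotype.
  AA → possible child types {A, AB} ✓
  AB → possible child types {A, B, AB} ✓
  AO → possible child types {O, A, B, AB} ✓
  BB → possible child types {B} ✗
  BO → possible child types {O, B} ✗
  OO → possible child types {O, B} ✗

AA, AB, AO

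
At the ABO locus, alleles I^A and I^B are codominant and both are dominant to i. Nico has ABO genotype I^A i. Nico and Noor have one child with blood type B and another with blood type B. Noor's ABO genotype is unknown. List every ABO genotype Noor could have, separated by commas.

I^A I^B, I^B I^B, I^B i

For each candidate genotype of Noor, check whether crossing it with I^A i can produce every observed child phenotype.
  I^A I^A → possible child types {A} ✗
  I^A I^B → possible child types {A, B, AB} ✓
  I^A i → possible child types {O, A} ✗
  I^B I^B → possible child types {B, AB} ✓
  I^B i → possible child types {O, A, B, AB} ✓
  i i → possible child types {O, A} ✗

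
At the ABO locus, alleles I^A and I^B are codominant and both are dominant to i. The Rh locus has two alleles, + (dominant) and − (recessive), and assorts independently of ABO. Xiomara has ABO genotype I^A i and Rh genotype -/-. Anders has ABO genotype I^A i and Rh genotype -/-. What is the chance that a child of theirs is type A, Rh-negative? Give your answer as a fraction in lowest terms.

3/4

ABO cross I^A i × I^A i → offspring phenotypes: 1/4 O, 3/4 A.
Rh cross -/- × -/- → 1 Rh-.
Independent loci: P(type A, Rh-negative) = 3/4 × 1 = 3/4.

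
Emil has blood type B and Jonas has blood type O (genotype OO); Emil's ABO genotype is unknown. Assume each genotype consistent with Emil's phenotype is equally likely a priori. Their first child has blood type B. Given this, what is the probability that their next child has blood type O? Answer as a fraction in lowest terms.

Possible genotypes: Emil ∈ {BB, BO}; Jonas ∈ {OO}.
Weight each parental genotype pair by prior × P(type-B child):
  BB × OO: posterior weight 2/3; P(next child type O) = 0.
  BO × OO: posterior weight 1/3; P(next child type O) = 1/2.
Weighted sum = 1/6.

1/6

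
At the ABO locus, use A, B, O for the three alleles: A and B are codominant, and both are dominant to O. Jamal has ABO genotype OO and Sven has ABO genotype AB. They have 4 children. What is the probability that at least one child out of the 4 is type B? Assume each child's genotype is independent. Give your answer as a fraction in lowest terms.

ABO cross OO × AB → 1/2 A, 1/2 B.
So P(type B) = 1/2 per child.
P(none) = (1/2)^4 = 1/16; P(at least one) = 1 − 1/16 = 15/16.

15/16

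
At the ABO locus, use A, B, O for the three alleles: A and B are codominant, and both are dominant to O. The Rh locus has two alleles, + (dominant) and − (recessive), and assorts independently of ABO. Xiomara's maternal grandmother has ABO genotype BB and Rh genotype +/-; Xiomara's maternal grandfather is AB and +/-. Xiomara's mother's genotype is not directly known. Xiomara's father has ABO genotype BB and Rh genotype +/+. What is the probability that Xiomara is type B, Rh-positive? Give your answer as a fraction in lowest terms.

Xiomara's mother's ABO genotype from BB × AB: 1/2 AB, 1/2 BB.
Crossing each possibility with the father BB and summing P(type B): 1/2·1/2 + 1/2·1 = 3/4.
Similarly for Rh via the mother's Rh distribution: P(Rh+) = 1.
Independent loci: 3/4 × 1 = 3/4.

3/4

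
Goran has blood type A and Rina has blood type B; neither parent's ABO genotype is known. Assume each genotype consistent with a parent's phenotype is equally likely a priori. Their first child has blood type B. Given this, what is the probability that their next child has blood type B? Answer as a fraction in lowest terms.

Possible genotypes: Goran ∈ {I^A I^A, I^A i}; Rina ∈ {I^B I^B, I^B i}.
Weight each parental genotype pair by prior × P(type-B child):
  I^A i × I^B I^B: posterior weight 2/3; P(next child type B) = 1/2.
  I^A i × I^B i: posterior weight 1/3; P(next child type B) = 1/4.
Weighted sum = 5/12.

5/12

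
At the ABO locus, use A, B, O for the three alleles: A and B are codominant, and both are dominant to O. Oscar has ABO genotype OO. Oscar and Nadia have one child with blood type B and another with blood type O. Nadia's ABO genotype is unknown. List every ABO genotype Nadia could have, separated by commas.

For each candidate genotype of Nadia, check whether crossing it with OO can produce every observed child phenotype.
  AA → possible child types {A} ✗
  AB → possible child types {A, B} ✗
  AO → possible child types {O, A} ✗
  BB → possible child types {B} ✗
  BO → possible child types {O, B} ✓
  OO → possible child types {O} ✗

BO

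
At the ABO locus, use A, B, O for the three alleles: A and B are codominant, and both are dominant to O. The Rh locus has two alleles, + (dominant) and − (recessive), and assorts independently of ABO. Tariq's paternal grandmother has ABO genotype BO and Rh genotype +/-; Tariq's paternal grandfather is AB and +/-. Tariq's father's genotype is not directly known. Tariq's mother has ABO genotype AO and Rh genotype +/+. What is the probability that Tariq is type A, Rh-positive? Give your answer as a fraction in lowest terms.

Tariq's father's ABO genotype from BO × AB: 1/4 AB, 1/4 AO, 1/4 BB, 1/4 BO.
Crossing each possibility with the mother AO and summing P(type A): 1/4·1/2 + 1/4·3/4 + 1/4·0 + 1/4·1/4 = 3/8.
Similarly for Rh via the father's Rh distribution: P(Rh+) = 1.
Independent loci: 3/8 × 1 = 3/8.

3/8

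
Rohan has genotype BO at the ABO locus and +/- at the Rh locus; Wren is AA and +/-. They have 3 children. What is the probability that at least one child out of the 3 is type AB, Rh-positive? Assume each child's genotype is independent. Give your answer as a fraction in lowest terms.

387/512

ABO cross BO × AA → 1/2 A, 1/2 AB.
Rh cross +/- × +/- → 3/4 Rh+, 1/4 Rh-; so P(type AB, Rh-positive) = 1/2 × 3/4 = 3/8 per child.
P(none) = (5/8)^3 = 125/512; P(at least one) = 1 − 125/512 = 387/512.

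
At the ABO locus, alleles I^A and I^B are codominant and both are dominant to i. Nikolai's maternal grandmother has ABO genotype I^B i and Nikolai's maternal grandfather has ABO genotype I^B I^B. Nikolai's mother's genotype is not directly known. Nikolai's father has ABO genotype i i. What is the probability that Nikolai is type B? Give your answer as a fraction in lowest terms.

Nikolai's mother's ABO genotype from I^B i × I^B I^B: 1/2 I^B I^B, 1/2 I^B i.
Crossing each possibility with the father i i and summing P(type B): 1/2·1 + 1/2·1/2 = 3/4.

3/4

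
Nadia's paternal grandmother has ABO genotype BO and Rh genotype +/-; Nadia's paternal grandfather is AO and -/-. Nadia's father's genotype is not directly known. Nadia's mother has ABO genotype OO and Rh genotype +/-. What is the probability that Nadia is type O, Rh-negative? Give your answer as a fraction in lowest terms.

3/16

Nadia's father's ABO genotype from BO × AO: 1/4 AB, 1/4 AO, 1/4 BO, 1/4 OO.
Crossing each possibility with the mother OO and summing P(type O): 1/4·0 + 1/4·1/2 + 1/4·1/2 + 1/4·1 = 1/2.
Similarly for Rh via the father's Rh distribution: P(Rh-) = 3/8.
Independent loci: 1/2 × 3/8 = 3/16.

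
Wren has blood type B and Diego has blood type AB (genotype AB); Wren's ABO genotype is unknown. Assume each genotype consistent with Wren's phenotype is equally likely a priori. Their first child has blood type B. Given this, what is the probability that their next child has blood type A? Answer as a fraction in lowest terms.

1/8

Possible genotypes: Wren ∈ {BB, BO}; Diego ∈ {AB}.
Weight each parental genotype pair by prior × P(type-B child):
  BB × AB: posterior weight 1/2; P(next child type A) = 0.
  BO × AB: posterior weight 1/2; P(next child type A) = 1/4.
Weighted sum = 1/8.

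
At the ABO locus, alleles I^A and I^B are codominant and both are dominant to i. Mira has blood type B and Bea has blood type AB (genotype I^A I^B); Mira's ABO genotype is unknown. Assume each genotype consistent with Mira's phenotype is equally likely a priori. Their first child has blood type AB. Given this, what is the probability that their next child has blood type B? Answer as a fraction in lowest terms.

1/2

Possible genotypes: Mira ∈ {I^B I^B, I^B i}; Bea ∈ {I^A I^B}.
Weight each parental genotype pair by prior × P(type-AB child):
  I^B I^B × I^A I^B: posterior weight 2/3; P(next child type B) = 1/2.
  I^B i × I^A I^B: posterior weight 1/3; P(next child type B) = 1/2.
Weighted sum = 1/2.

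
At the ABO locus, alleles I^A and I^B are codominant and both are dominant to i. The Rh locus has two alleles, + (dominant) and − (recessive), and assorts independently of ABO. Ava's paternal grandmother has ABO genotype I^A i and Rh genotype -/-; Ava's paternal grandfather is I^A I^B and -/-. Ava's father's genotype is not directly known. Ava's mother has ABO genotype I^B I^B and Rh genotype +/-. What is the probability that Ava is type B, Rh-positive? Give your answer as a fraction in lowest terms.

Ava's father's ABO genotype from I^A i × I^A I^B: 1/4 I^A I^A, 1/4 I^A I^B, 1/4 I^A i, 1/4 I^B i.
Crossing each possibility with the mother I^B I^B and summing P(type B): 1/4·0 + 1/4·1/2 + 1/4·1/2 + 1/4·1 = 1/2.
Similarly for Rh via the father's Rh distribution: P(Rh+) = 1/2.
Independent loci: 1/2 × 1/2 = 1/4.

1/4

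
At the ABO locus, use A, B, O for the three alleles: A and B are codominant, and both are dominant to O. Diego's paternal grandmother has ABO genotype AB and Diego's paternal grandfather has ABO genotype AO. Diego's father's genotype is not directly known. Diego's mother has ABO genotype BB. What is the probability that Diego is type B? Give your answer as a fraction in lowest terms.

1/2

Diego's father's ABO genotype from AB × AO: 1/4 AA, 1/4 AB, 1/4 AO, 1/4 BO.
Crossing each possibility with the mother BB and summing P(type B): 1/4·0 + 1/4·1/2 + 1/4·1/2 + 1/4·1 = 1/2.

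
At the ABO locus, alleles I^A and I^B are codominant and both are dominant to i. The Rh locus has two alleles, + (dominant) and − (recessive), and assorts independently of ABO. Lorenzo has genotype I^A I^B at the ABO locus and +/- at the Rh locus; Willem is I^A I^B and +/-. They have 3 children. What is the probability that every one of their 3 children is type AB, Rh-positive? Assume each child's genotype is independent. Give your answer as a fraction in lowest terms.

27/512

ABO cross I^A I^B × I^A I^B → 1/4 A, 1/4 B, 1/2 AB.
Rh cross +/- × +/- → 3/4 Rh+, 1/4 Rh-; so P(type AB, Rh-positive) = 1/2 × 3/4 = 3/8 per child.
All 3 independent: (3/8)^3 = 27/512.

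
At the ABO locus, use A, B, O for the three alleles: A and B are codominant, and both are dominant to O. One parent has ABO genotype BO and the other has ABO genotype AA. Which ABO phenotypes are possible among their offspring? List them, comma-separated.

Gametes from BO × AA give offspring ABO genotypes AB, AO, i.e. phenotypes A, AB.

A, AB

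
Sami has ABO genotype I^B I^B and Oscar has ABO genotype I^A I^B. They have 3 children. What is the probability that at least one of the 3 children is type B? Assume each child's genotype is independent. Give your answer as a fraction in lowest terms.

7/8

ABO cross I^B I^B × I^A I^B → 1/2 B, 1/2 AB.
So P(type B) = 1/2 per child.
P(none) = (1/2)^3 = 1/8; P(at least one) = 1 − 1/8 = 7/8.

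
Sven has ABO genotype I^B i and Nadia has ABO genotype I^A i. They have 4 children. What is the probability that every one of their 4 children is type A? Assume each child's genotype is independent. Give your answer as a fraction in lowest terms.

ABO cross I^B i × I^A i → 1/4 O, 1/4 A, 1/4 B, 1/4 AB.
So P(type A) = 1/4 per child.
All 4 independent: (1/4)^4 = 1/256.

1/256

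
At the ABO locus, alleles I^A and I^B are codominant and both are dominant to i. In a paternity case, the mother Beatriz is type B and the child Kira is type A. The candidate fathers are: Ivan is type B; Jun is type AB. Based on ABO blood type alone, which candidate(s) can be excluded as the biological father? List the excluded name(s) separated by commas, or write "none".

A candidate is excluded only if no genotype consistent with his phenotype could produce a type A child with a type B mother.
Ivan (type B): no genotype consistent with that phenotype can produce a type-A child with a type-B mother.

Ivan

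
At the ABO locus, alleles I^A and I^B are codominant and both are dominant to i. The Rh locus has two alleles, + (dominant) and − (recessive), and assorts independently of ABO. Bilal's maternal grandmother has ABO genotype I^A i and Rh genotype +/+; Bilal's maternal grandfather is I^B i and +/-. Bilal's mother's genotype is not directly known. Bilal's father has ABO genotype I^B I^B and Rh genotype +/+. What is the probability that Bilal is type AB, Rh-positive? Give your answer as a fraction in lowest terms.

1/4

Bilal's mother's ABO genotype from I^A i × I^B i: 1/4 I^A I^B, 1/4 I^A i, 1/4 I^B i, 1/4 i i.
Crossing each possibility with the father I^B I^B and summing P(type AB): 1/4·1/2 + 1/4·1/2 + 1/4·0 + 1/4·0 = 1/4.
Similarly for Rh via the mother's Rh distribution: P(Rh+) = 1.
Independent loci: 1/4 × 1 = 1/4.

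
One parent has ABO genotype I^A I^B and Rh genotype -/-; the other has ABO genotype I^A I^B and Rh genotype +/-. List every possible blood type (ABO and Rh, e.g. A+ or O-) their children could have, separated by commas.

Gametes from I^A I^B × I^A I^B give offspring ABO genotypes I^A I^A, I^A I^B, I^B I^B, i.e. phenotypes A, B, AB.
Rh cross -/- × +/- → phenotypes Rh+, Rh-.
Combining independently: A+, A-, B+, B-, AB+, AB-.

A+, A-, B+, B-, AB+, AB-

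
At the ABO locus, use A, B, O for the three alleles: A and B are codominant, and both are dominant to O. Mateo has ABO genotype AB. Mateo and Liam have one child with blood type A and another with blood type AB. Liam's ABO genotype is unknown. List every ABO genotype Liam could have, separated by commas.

AA, AB, AO, BO

For each candidate genotype of Liam, check whether crossing it with AB can produce every observed child phenotype.
  AA → possible child types {A, AB} ✓
  AB → possible child types {A, B, AB} ✓
  AO → possible child types {A, B, AB} ✓
  BB → possible child types {B, AB} ✗
  BO → possible child types {A, B, AB} ✓
  OO → possible child types {A, B} ✗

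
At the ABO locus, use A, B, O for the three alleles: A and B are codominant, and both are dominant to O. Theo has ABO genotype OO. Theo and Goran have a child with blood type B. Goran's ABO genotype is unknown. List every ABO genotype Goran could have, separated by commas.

For each candidate genotype of Goran, check whether crossing it with OO can produce every observed child phenotype.
  AA → possible child types {A} ✗
  AB → possible child types {A, B} ✓
  AO → possible child types {O, A} ✗
  BB → possible child types {B} ✓
  BO → possible child types {O, B} ✓
  OO → possible child types {O} ✗

AB, BB, BO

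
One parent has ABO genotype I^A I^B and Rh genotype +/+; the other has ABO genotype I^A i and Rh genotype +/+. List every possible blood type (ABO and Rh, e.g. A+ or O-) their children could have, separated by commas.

Gametes from I^A I^B × I^A i give offspring ABO genotypes I^A I^A, I^A I^B, I^A i, I^B i, i.e. phenotypes A, B, AB.
Rh cross +/+ × +/+ → phenotypes Rh+.
Combining independently: A+, B+, AB+.

A+, B+, AB+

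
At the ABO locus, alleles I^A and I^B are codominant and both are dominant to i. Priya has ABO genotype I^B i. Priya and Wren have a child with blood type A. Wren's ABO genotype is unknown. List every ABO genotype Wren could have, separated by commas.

I^A I^A, I^A I^B, I^A i

For each candidate genotype of Wren, check whether crossing it with I^B i can produce every observed child phenotype.
  I^A I^A → possible child types {A, AB} ✓
  I^A I^B → possible child types {A, B, AB} ✓
  I^A i → possible child types {O, A, B, AB} ✓
  I^B I^B → possible child types {B} ✗
  I^B i → possible child types {O, B} ✗
  i i → possible child types {O, B} ✗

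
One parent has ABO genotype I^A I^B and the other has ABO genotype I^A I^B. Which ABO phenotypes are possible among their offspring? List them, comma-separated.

A, B, AB

Gametes from I^A I^B × I^A I^B give offspring ABO genotypes I^A I^A, I^A I^B, I^B I^B, i.e. phenotypes A, B, AB.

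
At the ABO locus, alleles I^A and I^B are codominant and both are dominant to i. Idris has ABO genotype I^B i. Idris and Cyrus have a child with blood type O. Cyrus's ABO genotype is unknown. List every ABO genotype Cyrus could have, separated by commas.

For each candidate genotype of Cyrus, check whether crossing it with I^B i can produce every observed child phenotype.
  I^A I^A → possible child types {A, AB} ✗
  I^A I^B → possible child types {A, B, AB} ✗
  I^A i → possible child types {O, A, B, AB} ✓
  I^B I^B → possible child types {B} ✗
  I^B i → possible child types {O, B} ✓
  i i → possible child types {O, B} ✓

I^A i, I^B i, i i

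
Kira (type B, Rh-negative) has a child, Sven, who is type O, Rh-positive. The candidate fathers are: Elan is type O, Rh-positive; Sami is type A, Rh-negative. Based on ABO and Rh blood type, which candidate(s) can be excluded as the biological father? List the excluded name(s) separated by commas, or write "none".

Sami

A candidate is excluded only if no genotype consistent with his phenotype could produce a type O, Rh-positive child with a type B, Rh-negative mother.
Sami (type A, Rh-): no genotype consistent with that phenotype can produce a type-O Rh+ child with a type-B mother.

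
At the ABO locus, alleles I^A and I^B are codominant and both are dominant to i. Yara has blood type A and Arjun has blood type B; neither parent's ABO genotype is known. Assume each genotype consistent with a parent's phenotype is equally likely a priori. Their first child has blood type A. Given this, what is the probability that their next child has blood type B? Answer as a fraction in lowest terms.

1/12

Possible genotypes: Yara ∈ {I^A I^A, I^A i}; Arjun ∈ {I^B I^B, I^B i}.
Weight each parental genotype pair by prior × P(type-A child):
  I^A I^A × I^B i: posterior weight 2/3; P(next child type B) = 0.
  I^A i × I^B i: posterior weight 1/3; P(next child type B) = 1/4.
Weighted sum = 1/12.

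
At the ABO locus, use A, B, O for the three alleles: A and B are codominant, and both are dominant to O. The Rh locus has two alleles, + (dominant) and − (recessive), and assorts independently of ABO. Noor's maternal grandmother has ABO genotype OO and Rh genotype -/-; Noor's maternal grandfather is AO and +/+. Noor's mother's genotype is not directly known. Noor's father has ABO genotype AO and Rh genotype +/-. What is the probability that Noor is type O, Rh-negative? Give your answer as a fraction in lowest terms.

3/32

Noor's mother's ABO genotype from OO × AO: 1/2 AO, 1/2 OO.
Crossing each possibility with the father AO and summing P(type O): 1/2·1/4 + 1/2·1/2 = 3/8.
Similarly for Rh via the mother's Rh distribution: P(Rh-) = 1/4.
Independent loci: 3/8 × 1/4 = 3/32.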